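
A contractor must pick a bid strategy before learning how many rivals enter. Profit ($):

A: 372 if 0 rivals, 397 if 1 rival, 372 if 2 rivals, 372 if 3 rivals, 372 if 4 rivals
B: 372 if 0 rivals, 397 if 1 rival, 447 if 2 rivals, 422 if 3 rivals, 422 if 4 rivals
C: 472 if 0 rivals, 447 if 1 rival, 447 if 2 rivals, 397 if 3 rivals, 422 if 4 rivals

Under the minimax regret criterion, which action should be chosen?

Column bests: 0 rivals=472, 1 rival=447, 2 rivals=447, 3 rivals=422, 4 rivals=422.
A regrets: 100, 50, 75, 50, 50 → max 100
B regrets: 100, 50, 0, 0, 0 → max 100
C regrets: 0, 0, 0, 25, 0 → max 25
Smallest max regret = 25 → C.

C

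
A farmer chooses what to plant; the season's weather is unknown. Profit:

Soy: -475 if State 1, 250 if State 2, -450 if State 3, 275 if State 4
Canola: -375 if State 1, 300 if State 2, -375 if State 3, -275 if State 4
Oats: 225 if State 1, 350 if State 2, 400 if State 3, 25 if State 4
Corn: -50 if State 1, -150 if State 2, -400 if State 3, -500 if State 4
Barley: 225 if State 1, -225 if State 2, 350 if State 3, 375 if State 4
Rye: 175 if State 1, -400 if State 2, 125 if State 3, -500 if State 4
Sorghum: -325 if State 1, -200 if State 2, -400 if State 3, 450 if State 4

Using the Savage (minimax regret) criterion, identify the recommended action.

Oats

Column bests: State 1=225, State 2=350, State 3=400, State 4=450.
Soy regrets: 700, 100, 850, 175 → max 850
Canola regrets: 600, 50, 775, 725 → max 775
Oats regrets: 0, 0, 0, 425 → max 425
Corn regrets: 275, 500, 800, 950 → max 950
Barley regrets: 0, 575, 50, 75 → max 575
Rye regrets: 50, 750, 275, 950 → max 950
Sorghum regrets: 550, 550, 800, 0 → max 800
Smallest max regret = 425 → Oats.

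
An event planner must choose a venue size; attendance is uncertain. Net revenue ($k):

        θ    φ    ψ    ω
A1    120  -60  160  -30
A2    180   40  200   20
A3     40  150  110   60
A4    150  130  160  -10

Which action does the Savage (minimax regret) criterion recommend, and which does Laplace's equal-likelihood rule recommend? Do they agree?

minimax regret → A4; laplace → A2 (disagree)

Column bests: θ=180, φ=150, ψ=200, ω=60.
A1 regrets: 60, 210, 40, 90 → max 210
A2 regrets: 0, 110, 0, 40 → max 110
A3 regrets: 140, 0, 90, 0 → max 140
A4 regrets: 30, 20, 40, 70 → max 70
Smallest max regret = 70 → A4.
Row averages: A1=47.5, A2=110, A3=90, A4=107.5
Highest average = 110 → A2.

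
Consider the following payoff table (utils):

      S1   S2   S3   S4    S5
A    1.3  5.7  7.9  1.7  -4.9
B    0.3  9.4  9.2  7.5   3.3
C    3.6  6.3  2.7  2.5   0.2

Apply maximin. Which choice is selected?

B

Row minima: A=-4.9, B=0.3, C=0.2
Best worst-case = 0.3 → B.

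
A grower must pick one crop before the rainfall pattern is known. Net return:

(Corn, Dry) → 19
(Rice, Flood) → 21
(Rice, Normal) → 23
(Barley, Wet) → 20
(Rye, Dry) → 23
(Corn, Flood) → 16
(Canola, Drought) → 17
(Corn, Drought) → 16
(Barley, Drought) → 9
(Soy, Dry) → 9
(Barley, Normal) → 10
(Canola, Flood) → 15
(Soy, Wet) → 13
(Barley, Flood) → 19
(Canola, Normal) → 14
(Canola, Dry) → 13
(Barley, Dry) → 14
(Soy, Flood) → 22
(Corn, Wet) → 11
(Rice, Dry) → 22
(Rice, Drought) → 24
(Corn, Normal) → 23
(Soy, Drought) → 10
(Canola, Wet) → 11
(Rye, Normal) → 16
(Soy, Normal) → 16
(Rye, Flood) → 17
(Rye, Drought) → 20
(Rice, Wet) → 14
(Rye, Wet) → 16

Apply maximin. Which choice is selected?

Row minima: Rice=14, Soy=9, Canola=11, Barley=9, Rye=16, Corn=11
Best worst-case = 16 → Rye.

Rye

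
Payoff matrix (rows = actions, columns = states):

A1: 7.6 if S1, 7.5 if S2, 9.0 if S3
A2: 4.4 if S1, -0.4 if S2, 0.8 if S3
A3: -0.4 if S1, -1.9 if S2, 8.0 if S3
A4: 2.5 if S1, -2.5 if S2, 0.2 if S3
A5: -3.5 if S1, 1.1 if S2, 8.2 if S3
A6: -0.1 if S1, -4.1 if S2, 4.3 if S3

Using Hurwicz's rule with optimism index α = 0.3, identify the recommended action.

A1: 0.3·9.0 + 0.7·7.5 = 7.95
A2: 0.3·4.4 + 0.7·(-0.4) = 1.04
A3: 0.3·8.0 + 0.7·(-1.9) = 1.07
A4: 0.3·2.5 + 0.7·(-2.5) = -1
A5: 0.3·8.2 + 0.7·(-3.5) = 0.01
A6: 0.3·4.3 + 0.7·(-4.1) = -1.58
Highest Hurwicz score = 7.95 → A1.

A1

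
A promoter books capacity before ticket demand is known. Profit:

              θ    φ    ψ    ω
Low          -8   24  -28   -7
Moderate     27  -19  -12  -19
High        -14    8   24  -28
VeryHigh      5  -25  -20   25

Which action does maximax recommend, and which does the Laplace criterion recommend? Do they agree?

maximax → Moderate; laplace → High (disagree)

Row maxima: Low=24, Moderate=27, High=24, VeryHigh=25
Best best-case = 27 → Moderate.
Row averages: Low=-4.75, Moderate=-5.75, High=-2.5, VeryHigh=-3.75
Highest average = -2.5 → High.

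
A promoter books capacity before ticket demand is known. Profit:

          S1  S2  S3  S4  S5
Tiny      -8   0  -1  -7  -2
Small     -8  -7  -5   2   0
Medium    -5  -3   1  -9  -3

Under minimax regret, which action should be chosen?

Small

Column bests: S1=-5, S2=0, S3=1, S4=2, S5=0.
Tiny regrets: 3, 0, 2, 9, 2 → max 9
Small regrets: 3, 7, 6, 0, 0 → max 7
Medium regrets: 0, 3, 0, 11, 3 → max 11
Smallest max regret = 7 → Small.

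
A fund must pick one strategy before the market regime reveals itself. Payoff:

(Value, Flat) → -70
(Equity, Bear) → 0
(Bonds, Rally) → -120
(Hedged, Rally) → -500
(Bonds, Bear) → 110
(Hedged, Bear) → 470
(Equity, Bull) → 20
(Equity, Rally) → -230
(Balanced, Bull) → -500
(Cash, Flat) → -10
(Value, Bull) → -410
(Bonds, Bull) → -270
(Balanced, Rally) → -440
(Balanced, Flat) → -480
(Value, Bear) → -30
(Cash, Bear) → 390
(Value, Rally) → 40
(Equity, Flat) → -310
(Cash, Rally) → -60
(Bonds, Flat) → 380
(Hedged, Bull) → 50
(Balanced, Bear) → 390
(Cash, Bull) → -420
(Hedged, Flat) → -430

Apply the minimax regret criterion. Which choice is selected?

Bonds

Column bests: Bear=470, Flat=380, Bull=50, Rally=40.
Cash regrets: 80, 390, 470, 100 → max 470
Balanced regrets: 80, 860, 550, 480 → max 860
Bonds regrets: 360, 0, 320, 160 → max 360
Hedged regrets: 0, 810, 0, 540 → max 810
Equity regrets: 470, 690, 30, 270 → max 690
Value regrets: 500, 450, 460, 0 → max 500
Smallest max regret = 360 → Bonds.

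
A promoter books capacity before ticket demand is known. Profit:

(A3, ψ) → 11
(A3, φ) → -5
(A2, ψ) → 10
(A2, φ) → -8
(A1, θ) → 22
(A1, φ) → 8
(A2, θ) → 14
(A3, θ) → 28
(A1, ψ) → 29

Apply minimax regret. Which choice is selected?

Column bests: θ=28, φ=8, ψ=29.
A1 regrets: 6, 0, 0 → max 6
A2 regrets: 14, 16, 19 → max 19
A3 regrets: 0, 13, 18 → max 18
Smallest max regret = 6 → A1.

A1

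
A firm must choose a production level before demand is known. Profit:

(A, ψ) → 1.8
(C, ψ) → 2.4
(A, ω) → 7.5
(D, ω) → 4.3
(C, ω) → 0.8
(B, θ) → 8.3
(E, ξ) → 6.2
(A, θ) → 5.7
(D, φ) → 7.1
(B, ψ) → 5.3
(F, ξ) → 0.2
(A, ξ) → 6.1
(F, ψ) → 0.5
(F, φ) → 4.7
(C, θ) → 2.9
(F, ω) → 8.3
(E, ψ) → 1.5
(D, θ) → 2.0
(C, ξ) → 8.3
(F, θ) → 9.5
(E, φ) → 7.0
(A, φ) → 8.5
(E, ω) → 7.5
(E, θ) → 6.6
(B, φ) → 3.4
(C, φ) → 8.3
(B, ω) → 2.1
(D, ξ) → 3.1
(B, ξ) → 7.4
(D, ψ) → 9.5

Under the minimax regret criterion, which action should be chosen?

Column bests: θ=9.5, φ=8.5, ψ=9.5, ω=8.3, ξ=8.3.
A regrets: 3.8, 0.0, 7.7, 0.8, 2.2 → max 7.7
B regrets: 1.2, 5.1, 4.2, 6.2, 0.9 → max 6.2
C regrets: 6.6, 0.2, 7.1, 7.5, 0.0 → max 7.5
D regrets: 7.5, 1.4, 0.0, 4.0, 5.2 → max 7.5
E regrets: 2.9, 1.5, 8.0, 0.8, 2.1 → max 8.0
F regrets: 0.0, 3.8, 9.0, 0.0, 8.1 → max 9.0
Smallest max regret = 6.2 → B.

B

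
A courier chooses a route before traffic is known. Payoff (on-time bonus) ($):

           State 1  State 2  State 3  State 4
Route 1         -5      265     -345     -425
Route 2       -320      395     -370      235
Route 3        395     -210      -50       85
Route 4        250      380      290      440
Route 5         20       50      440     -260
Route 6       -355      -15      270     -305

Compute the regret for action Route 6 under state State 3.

Best payoff under State 3 is 440.
Regret = 440 − 270 = 170.

170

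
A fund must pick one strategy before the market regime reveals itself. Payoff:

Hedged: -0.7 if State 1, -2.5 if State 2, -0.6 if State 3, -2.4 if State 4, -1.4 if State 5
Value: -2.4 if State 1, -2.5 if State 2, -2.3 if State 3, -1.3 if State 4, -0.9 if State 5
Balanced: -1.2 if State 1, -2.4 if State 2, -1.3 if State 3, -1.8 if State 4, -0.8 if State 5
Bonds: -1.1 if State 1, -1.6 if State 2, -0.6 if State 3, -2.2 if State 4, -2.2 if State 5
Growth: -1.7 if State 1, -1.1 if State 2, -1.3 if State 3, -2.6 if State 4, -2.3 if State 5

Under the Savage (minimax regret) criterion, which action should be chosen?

Column bests: State 1=-0.7, State 2=-1.1, State 3=-0.6, State 4=-1.3, State 5=-0.8.
Hedged regrets: 0.0, 1.4, 0.0, 1.1, 0.6 → max 1.4
Value regrets: 1.7, 1.4, 1.7, 0.0, 0.1 → max 1.7
Balanced regrets: 0.5, 1.3, 0.7, 0.5, 0.0 → max 1.3
Bonds regrets: 0.4, 0.5, 0.0, 0.9, 1.4 → max 1.4
Growth regrets: 1.0, 0.0, 0.7, 1.3, 1.5 → max 1.5
Smallest max regret = 1.3 → Balanced.

Balanced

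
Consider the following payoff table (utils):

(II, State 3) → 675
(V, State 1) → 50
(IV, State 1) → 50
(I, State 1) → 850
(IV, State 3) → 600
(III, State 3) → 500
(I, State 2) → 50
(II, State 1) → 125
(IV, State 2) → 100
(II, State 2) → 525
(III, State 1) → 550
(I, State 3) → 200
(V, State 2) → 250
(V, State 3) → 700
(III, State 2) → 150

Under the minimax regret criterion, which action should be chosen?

Column bests: State 1=850, State 2=525, State 3=700.
I regrets: 0, 475, 500 → max 500
II regrets: 725, 0, 25 → max 725
III regrets: 300, 375, 200 → max 375
IV regrets: 800, 425, 100 → max 800
V regrets: 800, 275, 0 → max 800
Smallest max regret = 375 → III.

III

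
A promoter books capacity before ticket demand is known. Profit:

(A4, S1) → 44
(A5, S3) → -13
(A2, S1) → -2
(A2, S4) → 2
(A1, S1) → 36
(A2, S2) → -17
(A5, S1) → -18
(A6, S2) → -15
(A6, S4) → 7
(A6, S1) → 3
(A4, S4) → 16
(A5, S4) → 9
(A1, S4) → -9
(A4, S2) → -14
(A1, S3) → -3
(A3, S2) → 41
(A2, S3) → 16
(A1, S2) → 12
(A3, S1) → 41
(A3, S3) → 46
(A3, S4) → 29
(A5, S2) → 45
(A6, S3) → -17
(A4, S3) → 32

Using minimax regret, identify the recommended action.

Column bests: S1=44, S2=45, S3=46, S4=29.
A1 regrets: 8, 33, 49, 38 → max 49
A2 regrets: 46, 62, 30, 27 → max 62
A3 regrets: 3, 4, 0, 0 → max 4
A4 regrets: 0, 59, 14, 13 → max 59
A5 regrets: 62, 0, 59, 20 → max 62
A6 regrets: 41, 60, 63, 22 → max 63
Smallest max regret = 4 → A3.

A3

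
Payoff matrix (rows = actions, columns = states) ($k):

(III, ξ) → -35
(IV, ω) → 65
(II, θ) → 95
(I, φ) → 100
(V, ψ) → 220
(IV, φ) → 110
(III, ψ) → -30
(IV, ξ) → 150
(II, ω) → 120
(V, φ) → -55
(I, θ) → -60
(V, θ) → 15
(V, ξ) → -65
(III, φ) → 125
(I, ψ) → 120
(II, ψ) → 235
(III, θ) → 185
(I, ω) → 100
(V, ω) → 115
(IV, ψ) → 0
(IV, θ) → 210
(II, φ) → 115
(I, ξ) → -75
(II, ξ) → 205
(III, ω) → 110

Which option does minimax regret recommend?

Column bests: θ=210, φ=125, ψ=235, ω=120, ξ=205.
I regrets: 270, 25, 115, 20, 280 → max 280
II regrets: 115, 10, 0, 0, 0 → max 115
III regrets: 25, 0, 265, 10, 240 → max 265
IV regrets: 0, 15, 235, 55, 55 → max 235
V regrets: 195, 180, 15, 5, 270 → max 270
Smallest max regret = 115 → II.

II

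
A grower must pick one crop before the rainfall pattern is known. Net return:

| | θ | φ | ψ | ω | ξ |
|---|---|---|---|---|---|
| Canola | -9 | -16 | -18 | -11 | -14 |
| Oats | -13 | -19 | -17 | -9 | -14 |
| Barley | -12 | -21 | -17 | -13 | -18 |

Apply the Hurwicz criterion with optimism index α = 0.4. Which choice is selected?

Canola: 0.4·(-9) + 0.6·(-18) = -14.4
Oats: 0.4·(-9) + 0.6·(-19) = -15
Barley: 0.4·(-12) + 0.6·(-21) = -17.4
Highest Hurwicz score = -14.4 → Canola.

Canola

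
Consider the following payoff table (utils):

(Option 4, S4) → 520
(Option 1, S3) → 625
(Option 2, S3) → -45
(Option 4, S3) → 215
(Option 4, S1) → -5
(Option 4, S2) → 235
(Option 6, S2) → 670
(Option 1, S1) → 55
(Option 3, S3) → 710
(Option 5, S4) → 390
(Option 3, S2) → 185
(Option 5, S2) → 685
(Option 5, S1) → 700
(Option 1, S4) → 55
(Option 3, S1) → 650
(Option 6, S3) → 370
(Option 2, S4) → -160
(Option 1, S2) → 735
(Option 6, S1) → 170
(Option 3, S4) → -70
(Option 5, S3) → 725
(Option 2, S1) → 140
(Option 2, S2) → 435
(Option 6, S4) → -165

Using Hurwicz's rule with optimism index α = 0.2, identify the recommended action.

Option 5

Option 1: 0.2·735 + 0.8·55 = 191
Option 2: 0.2·435 + 0.8·(-160) = -41
Option 3: 0.2·710 + 0.8·(-70) = 86
Option 4: 0.2·520 + 0.8·(-5) = 100
Option 5: 0.2·725 + 0.8·390 = 457
Option 6: 0.2·670 + 0.8·(-165) = 2
Highest Hurwicz score = 457 → Option 5.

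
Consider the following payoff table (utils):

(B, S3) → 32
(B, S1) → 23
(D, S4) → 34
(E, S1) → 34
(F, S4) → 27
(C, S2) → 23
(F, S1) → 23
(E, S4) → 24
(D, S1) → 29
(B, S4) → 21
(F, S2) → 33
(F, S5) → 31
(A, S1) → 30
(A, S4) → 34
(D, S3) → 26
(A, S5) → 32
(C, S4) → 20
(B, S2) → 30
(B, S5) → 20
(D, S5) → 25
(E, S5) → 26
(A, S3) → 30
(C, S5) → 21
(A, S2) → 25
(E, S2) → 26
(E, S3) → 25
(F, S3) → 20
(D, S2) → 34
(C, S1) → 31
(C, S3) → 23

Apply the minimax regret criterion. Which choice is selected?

Column bests: S1=34, S2=34, S3=32, S4=34, S5=32.
A regrets: 4, 9, 2, 0, 0 → max 9
B regrets: 11, 4, 0, 13, 12 → max 13
C regrets: 3, 11, 9, 14, 11 → max 14
D regrets: 5, 0, 6, 0, 7 → max 7
E regrets: 0, 8, 7, 10, 6 → max 10
F regrets: 11, 1, 12, 7, 1 → max 12
Smallest max regret = 7 → D.

D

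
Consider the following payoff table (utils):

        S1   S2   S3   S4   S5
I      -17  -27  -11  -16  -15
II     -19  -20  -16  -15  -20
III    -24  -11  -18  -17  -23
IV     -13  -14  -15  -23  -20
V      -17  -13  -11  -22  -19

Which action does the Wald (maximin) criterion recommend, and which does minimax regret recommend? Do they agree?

Row minima: I=-27, II=-20, III=-24, IV=-23, V=-22
Best worst-case = -20 → II.
Column bests: S1=-13, S2=-11, S3=-11, S4=-15, S5=-15.
I regrets: 4, 16, 0, 1, 0 → max 16
II regrets: 6, 9, 5, 0, 5 → max 9
III regrets: 11, 0, 7, 2, 8 → max 11
IV regrets: 0, 3, 4, 8, 5 → max 8
V regrets: 4, 2, 0, 7, 4 → max 7
Smallest max regret = 7 → V.

maximin → II; minimax regret → V (disagree)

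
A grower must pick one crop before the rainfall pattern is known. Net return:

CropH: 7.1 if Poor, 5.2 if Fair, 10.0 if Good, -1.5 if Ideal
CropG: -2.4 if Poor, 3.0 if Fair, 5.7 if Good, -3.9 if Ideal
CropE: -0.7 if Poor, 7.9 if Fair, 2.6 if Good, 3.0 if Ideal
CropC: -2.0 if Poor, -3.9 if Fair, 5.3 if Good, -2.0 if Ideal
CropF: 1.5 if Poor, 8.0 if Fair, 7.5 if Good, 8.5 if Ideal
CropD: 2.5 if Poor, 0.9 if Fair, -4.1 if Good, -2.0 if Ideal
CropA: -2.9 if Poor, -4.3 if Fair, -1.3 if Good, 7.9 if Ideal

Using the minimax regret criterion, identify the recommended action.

Column bests: Poor=7.1, Fair=8.0, Good=10.0, Ideal=8.5.
CropH regrets: 0.0, 2.8, 0.0, 10.0 → max 10.0
CropG regrets: 9.5, 5.0, 4.3, 12.4 → max 12.4
CropE regrets: 7.8, 0.1, 7.4, 5.5 → max 7.8
CropC regrets: 9.1, 11.9, 4.7, 10.5 → max 11.9
CropF regrets: 5.6, 0.0, 2.5, 0.0 → max 5.6
CropD regrets: 4.6, 7.1, 14.1, 10.5 → max 14.1
CropA regrets: 10.0, 12.3, 11.3, 0.6 → max 12.3
Smallest max regret = 5.6 → CropF.

CropF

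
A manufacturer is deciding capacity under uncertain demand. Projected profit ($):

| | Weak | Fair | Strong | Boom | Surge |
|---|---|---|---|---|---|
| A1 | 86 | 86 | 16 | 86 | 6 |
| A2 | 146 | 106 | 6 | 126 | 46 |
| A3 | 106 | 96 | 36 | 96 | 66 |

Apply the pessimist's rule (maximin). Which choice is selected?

Row minima: A1=6, A2=6, A3=36
Best worst-case = 36 → A3.

A3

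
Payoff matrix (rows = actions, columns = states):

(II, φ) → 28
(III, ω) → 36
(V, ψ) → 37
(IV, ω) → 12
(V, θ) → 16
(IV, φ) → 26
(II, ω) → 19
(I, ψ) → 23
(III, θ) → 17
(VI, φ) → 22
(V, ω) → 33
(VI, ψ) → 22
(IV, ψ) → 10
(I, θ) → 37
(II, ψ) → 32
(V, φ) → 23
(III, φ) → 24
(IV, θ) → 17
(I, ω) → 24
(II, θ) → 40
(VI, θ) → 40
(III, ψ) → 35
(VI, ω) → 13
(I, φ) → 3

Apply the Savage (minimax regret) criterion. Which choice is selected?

II

Column bests: θ=40, φ=28, ψ=37, ω=36.
I regrets: 3, 25, 14, 12 → max 25
II regrets: 0, 0, 5, 17 → max 17
III regrets: 23, 4, 2, 0 → max 23
IV regrets: 23, 2, 27, 24 → max 27
V regrets: 24, 5, 0, 3 → max 24
VI regrets: 0, 6, 15, 23 → max 23
Smallest max regret = 17 → II.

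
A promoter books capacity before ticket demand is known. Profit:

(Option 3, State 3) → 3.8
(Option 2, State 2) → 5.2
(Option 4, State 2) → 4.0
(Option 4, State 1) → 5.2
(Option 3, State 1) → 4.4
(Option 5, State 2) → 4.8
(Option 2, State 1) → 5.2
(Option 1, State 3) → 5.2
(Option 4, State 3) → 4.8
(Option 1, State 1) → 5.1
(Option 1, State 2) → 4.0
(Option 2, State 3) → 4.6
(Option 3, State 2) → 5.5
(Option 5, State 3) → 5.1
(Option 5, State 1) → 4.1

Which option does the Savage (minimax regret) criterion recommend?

Option 2

Column bests: State 1=5.2, State 2=5.5, State 3=5.2.
Option 1 regrets: 0.1, 1.5, 0.0 → max 1.5
Option 2 regrets: 0.0, 0.3, 0.6 → max 0.6
Option 3 regrets: 0.8, 0.0, 1.4 → max 1.4
Option 4 regrets: 0.0, 1.5, 0.4 → max 1.5
Option 5 regrets: 1.1, 0.7, 0.1 → max 1.1
Smallest max regret = 0.6 → Option 2.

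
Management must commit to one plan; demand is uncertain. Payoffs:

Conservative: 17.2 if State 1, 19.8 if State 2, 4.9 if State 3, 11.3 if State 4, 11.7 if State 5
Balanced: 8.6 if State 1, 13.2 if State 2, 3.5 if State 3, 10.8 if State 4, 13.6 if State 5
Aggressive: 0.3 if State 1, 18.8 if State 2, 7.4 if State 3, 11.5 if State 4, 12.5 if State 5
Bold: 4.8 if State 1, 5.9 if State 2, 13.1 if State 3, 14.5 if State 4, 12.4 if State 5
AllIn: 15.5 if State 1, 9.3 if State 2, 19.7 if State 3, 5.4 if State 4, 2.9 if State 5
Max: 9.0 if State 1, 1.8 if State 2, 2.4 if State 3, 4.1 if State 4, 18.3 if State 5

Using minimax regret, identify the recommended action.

Column bests: State 1=17.2, State 2=19.8, State 3=19.7, State 4=14.5, State 5=18.3.
Conservative regrets: 0.0, 0.0, 14.8, 3.2, 6.6 → max 14.8
Balanced regrets: 8.6, 6.6, 16.2, 3.7, 4.7 → max 16.2
Aggressive regrets: 16.9, 1.0, 12.3, 3.0, 5.8 → max 16.9
Bold regrets: 12.4, 13.9, 6.6, 0.0, 5.9 → max 13.9
AllIn regrets: 1.7, 10.5, 0.0, 9.1, 15.4 → max 15.4
Max regrets: 8.2, 18.0, 17.3, 10.4, 0.0 → max 18.0
Smallest max regret = 13.9 → Bold.

Bold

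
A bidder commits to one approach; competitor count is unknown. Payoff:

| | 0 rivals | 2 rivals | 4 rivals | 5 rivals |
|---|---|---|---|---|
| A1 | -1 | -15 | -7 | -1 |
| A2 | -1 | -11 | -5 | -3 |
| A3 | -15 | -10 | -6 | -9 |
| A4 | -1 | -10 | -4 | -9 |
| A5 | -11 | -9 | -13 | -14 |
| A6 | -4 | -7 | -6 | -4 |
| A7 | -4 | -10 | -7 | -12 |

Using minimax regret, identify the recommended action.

A6

Column bests: 0 rivals=-1, 2 rivals=-7, 4 rivals=-4, 5 rivals=-1.
A1 regrets: 0, 8, 3, 0 → max 8
A2 regrets: 0, 4, 1, 2 → max 4
A3 regrets: 14, 3, 2, 8 → max 14
A4 regrets: 0, 3, 0, 8 → max 8
A5 regrets: 10, 2, 9, 13 → max 13
A6 regrets: 3, 0, 2, 3 → max 3
A7 regrets: 3, 3, 3, 11 → max 11
Smallest max regret = 3 → A6.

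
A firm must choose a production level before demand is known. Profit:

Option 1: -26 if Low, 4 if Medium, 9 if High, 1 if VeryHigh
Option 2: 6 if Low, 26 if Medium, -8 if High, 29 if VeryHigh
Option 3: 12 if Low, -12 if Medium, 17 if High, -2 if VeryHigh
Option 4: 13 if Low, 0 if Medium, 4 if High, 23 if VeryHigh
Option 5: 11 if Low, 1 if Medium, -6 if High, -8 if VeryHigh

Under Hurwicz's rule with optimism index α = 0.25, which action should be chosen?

Option 4

Option 1: 0.25·9 + 0.75·(-26) = -17.25
Option 2: 0.25·29 + 0.75·(-8) = 1.25
Option 3: 0.25·17 + 0.75·(-12) = -4.75
Option 4: 0.25·23 + 0.75·0 = 5.75
Option 5: 0.25·11 + 0.75·(-8) = -3.25
Highest Hurwicz score = 5.75 → Option 4.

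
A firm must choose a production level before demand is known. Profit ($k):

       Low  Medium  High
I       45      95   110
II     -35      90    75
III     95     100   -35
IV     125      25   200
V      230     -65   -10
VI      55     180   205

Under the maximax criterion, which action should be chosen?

V

Row maxima: I=110, II=90, III=100, IV=200, V=230, VI=205
Best best-case = 230 → V.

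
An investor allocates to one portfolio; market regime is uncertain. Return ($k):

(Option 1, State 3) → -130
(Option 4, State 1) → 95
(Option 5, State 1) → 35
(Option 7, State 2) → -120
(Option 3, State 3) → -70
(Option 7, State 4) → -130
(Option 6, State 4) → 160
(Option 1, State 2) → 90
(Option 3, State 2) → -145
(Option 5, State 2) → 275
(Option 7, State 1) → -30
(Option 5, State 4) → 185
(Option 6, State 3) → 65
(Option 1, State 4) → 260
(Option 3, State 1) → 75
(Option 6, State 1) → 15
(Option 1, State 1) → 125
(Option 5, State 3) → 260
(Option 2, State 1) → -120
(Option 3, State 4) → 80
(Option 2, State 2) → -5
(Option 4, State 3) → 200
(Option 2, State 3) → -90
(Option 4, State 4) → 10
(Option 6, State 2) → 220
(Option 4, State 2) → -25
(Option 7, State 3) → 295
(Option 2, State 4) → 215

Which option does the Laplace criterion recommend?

Option 5

Row averages: Option 1=86.25, Option 2=0, Option 3=-15, Option 4=70, Option 5=188.75, Option 6=115, Option 7=3.75
Highest average = 188.75 → Option 5.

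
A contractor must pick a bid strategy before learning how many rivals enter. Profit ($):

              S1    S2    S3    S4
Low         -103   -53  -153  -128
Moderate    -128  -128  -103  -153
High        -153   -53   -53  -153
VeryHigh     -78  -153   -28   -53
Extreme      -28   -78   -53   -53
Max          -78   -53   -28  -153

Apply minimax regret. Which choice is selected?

Extreme

Column bests: S1=-28, S2=-53, S3=-28, S4=-53.
Low regrets: 75, 0, 125, 75 → max 125
Moderate regrets: 100, 75, 75, 100 → max 100
High regrets: 125, 0, 25, 100 → max 125
VeryHigh regrets: 50, 100, 0, 0 → max 100
Extreme regrets: 0, 25, 25, 0 → max 25
Max regrets: 50, 0, 0, 100 → max 100
Smallest max regret = 25 → Extreme.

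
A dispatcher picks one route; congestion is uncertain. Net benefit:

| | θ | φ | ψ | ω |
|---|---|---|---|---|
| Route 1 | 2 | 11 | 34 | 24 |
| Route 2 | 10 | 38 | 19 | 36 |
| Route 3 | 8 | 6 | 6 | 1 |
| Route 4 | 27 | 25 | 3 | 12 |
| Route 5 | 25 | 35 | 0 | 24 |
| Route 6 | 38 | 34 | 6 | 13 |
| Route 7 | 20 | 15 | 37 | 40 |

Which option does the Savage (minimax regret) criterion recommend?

Column bests: θ=38, φ=38, ψ=37, ω=40.
Route 1 regrets: 36, 27, 3, 16 → max 36
Route 2 regrets: 28, 0, 18, 4 → max 28
Route 3 regrets: 30, 32, 31, 39 → max 39
Route 4 regrets: 11, 13, 34, 28 → max 34
Route 5 regrets: 13, 3, 37, 16 → max 37
Route 6 regrets: 0, 4, 31, 27 → max 31
Route 7 regrets: 18, 23, 0, 0 → max 23
Smallest max regret = 23 → Route 7.

Route 7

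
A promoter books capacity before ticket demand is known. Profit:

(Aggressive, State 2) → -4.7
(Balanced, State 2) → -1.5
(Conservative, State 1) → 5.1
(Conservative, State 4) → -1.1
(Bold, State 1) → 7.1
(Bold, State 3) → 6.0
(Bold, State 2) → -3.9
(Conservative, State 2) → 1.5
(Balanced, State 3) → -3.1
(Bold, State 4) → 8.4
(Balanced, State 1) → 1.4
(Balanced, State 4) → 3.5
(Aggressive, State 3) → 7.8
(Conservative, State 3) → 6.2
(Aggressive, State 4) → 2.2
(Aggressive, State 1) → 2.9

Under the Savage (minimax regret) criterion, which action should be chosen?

Column bests: State 1=7.1, State 2=1.5, State 3=7.8, State 4=8.4.
Conservative regrets: 2.0, 0.0, 1.6, 9.5 → max 9.5
Balanced regrets: 5.7, 3.0, 10.9, 4.9 → max 10.9
Aggressive regrets: 4.2, 6.2, 0.0, 6.2 → max 6.2
Bold regrets: 0.0, 5.4, 1.8, 0.0 → max 5.4
Smallest max regret = 5.4 → Bold.

Bold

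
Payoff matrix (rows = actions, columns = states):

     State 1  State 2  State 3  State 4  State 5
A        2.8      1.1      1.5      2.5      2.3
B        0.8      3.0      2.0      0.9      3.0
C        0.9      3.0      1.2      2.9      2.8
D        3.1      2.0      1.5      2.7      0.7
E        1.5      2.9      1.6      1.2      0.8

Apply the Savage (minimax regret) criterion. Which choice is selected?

Column bests: State 1=3.1, State 2=3.0, State 3=2.0, State 4=2.9, State 5=3.0.
A regrets: 0.3, 1.9, 0.5, 0.4, 0.7 → max 1.9
B regrets: 2.3, 0.0, 0.0, 2.0, 0.0 → max 2.3
C regrets: 2.2, 0.0, 0.8, 0.0, 0.2 → max 2.2
D regrets: 0.0, 1.0, 0.5, 0.2, 2.3 → max 2.3
E regrets: 1.6, 0.1, 0.4, 1.7, 2.2 → max 2.2
Smallest max regret = 1.9 → A.

A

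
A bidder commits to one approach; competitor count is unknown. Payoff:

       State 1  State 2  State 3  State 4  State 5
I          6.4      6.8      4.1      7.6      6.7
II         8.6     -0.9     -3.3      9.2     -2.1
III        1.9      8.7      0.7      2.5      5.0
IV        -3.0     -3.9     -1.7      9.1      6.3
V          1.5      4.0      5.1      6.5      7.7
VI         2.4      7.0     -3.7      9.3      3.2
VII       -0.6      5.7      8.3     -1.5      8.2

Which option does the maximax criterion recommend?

Row maxima: I=7.6, II=9.2, III=8.7, IV=9.1, V=7.7, VI=9.3, VII=8.3
Best best-case = 9.3 → VI.

VI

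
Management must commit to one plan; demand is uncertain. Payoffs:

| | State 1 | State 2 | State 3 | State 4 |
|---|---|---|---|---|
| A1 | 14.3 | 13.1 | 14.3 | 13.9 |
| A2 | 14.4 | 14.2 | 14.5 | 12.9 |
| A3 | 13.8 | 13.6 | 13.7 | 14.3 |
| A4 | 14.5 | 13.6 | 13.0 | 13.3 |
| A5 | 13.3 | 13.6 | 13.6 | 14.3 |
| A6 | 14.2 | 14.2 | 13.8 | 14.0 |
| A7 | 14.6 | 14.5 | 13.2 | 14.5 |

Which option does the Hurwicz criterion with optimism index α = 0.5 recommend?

A6

A1: 0.5·14.3 + 0.5·13.1 = 13.7
A2: 0.5·14.5 + 0.5·12.9 = 13.7
A3: 0.5·14.3 + 0.5·13.6 = 13.95
A4: 0.5·14.5 + 0.5·13.0 = 13.75
A5: 0.5·14.3 + 0.5·13.3 = 13.8
A6: 0.5·14.2 + 0.5·13.8 = 14
A7: 0.5·14.6 + 0.5·13.2 = 13.9
Highest Hurwicz score = 14 → A6.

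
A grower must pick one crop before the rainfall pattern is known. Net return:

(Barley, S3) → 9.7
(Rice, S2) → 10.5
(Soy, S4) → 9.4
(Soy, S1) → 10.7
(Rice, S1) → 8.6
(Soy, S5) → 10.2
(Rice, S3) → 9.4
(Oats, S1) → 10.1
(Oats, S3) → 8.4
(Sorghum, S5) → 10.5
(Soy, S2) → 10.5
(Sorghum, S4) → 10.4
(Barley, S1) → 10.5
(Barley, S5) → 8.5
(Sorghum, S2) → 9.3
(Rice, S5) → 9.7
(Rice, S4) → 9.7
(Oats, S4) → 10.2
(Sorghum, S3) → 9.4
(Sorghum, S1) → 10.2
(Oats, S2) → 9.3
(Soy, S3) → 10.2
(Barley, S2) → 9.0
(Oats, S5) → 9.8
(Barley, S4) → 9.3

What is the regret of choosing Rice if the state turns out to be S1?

2.1

Best payoff under S1 is 10.7.
Regret = 10.7 − 8.6 = 2.1.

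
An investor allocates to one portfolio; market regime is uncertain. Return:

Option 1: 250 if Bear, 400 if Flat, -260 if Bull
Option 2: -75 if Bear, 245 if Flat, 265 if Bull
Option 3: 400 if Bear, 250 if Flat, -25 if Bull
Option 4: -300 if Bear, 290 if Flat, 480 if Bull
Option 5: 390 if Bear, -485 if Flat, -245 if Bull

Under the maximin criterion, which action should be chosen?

Row minima: Option 1=-260, Option 2=-75, Option 3=-25, Option 4=-300, Option 5=-485
Best worst-case = -25 → Option 3.

Option 3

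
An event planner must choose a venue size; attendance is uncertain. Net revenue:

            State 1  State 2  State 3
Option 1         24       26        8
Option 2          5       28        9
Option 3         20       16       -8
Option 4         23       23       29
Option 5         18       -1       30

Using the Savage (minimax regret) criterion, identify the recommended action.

Column bests: State 1=24, State 2=28, State 3=30.
Option 1 regrets: 0, 2, 22 → max 22
Option 2 regrets: 19, 0, 21 → max 21
Option 3 regrets: 4, 12, 38 → max 38
Option 4 regrets: 1, 5, 1 → max 5
Option 5 regrets: 6, 29, 0 → max 29
Smallest max regret = 5 → Option 4.

Option 4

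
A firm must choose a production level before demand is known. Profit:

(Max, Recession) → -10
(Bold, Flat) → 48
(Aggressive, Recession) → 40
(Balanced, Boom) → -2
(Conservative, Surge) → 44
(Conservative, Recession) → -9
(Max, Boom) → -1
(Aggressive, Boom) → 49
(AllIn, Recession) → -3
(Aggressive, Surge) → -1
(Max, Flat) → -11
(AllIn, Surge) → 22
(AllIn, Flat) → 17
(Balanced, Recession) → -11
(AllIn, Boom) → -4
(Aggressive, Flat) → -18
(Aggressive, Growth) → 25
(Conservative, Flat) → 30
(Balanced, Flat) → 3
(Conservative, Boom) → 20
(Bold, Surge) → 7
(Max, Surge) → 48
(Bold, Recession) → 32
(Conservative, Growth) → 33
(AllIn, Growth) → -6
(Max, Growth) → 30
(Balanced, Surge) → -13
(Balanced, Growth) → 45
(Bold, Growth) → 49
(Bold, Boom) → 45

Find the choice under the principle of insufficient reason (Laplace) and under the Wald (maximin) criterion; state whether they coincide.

Row averages: Conservative=23.6, Balanced=4.4, Aggressive=19, Bold=36.2, AllIn=5.2, Max=11.2
Highest average = 36.2 → Bold.
Row minima: Conservative=-9, Balanced=-13, Aggressive=-18, Bold=7, AllIn=-6, Max=-11
Best worst-case = 7 → Bold.

laplace → Bold; maximin → Bold (agree)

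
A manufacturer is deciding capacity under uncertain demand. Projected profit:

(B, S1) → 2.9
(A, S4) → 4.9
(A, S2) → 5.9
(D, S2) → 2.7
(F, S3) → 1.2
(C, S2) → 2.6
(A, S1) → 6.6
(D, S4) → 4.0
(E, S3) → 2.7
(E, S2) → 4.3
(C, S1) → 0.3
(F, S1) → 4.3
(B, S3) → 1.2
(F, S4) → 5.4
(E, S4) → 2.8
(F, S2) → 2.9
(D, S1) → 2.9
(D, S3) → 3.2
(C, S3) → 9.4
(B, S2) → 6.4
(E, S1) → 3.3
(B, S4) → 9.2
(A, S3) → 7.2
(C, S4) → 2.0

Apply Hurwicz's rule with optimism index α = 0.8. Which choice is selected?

B

A: 0.8·7.2 + 0.2·4.9 = 6.74
B: 0.8·9.2 + 0.2·1.2 = 7.6
C: 0.8·9.4 + 0.2·0.3 = 7.58
D: 0.8·4.0 + 0.2·2.7 = 3.74
E: 0.8·4.3 + 0.2·2.7 = 3.98
F: 0.8·5.4 + 0.2·1.2 = 4.56
Highest Hurwicz score = 7.6 → B.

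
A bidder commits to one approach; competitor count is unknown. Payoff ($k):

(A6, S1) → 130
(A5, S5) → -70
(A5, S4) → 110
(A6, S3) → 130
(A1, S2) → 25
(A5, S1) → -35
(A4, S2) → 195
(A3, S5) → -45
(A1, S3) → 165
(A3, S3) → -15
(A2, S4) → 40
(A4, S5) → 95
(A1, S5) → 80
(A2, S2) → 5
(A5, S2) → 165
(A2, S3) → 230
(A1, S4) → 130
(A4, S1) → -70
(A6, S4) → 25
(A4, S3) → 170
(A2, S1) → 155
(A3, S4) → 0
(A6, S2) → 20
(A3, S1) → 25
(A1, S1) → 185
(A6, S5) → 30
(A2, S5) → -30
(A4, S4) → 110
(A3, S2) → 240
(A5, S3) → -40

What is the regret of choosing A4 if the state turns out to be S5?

0

Best payoff under S5 is 95.
Regret = 95 − 95 = 0.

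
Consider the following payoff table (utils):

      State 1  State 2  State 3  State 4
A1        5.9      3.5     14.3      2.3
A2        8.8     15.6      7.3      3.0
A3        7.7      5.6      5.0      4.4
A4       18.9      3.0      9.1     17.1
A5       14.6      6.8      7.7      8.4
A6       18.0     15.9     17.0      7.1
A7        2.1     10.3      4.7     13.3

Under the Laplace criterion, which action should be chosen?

Row averages: A1=6.5, A2=8.675, A3=5.675, A4=12.025, A5=9.375, A6=14.5, A7=7.6
Highest average = 14.5 → A6.

A6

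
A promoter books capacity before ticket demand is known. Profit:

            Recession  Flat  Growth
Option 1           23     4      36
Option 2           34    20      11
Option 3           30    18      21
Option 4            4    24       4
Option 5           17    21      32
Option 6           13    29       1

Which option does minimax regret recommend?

Option 3

Column bests: Recession=34, Flat=29, Growth=36.
Option 1 regrets: 11, 25, 0 → max 25
Option 2 regrets: 0, 9, 25 → max 25
Option 3 regrets: 4, 11, 15 → max 15
Option 4 regrets: 30, 5, 32 → max 32
Option 5 regrets: 17, 8, 4 → max 17
Option 6 regrets: 21, 0, 35 → max 35
Smallest max regret = 15 → Option 3.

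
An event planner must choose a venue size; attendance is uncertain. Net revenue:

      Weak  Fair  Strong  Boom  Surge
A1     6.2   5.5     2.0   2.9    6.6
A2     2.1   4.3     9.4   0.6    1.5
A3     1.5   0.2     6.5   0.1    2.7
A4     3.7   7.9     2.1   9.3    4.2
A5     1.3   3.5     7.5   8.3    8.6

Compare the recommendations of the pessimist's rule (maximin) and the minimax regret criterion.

Row minima: A1=2.0, A2=0.6, A3=0.1, A4=2.1, A5=1.3
Best worst-case = 2.1 → A4.
Column bests: Weak=6.2, Fair=7.9, Strong=9.4, Boom=9.3, Surge=8.6.
A1 regrets: 0.0, 2.4, 7.4, 6.4, 2.0 → max 7.4
A2 regrets: 4.1, 3.6, 0.0, 8.7, 7.1 → max 8.7
A3 regrets: 4.7, 7.7, 2.9, 9.2, 5.9 → max 9.2
A4 regrets: 2.5, 0.0, 7.3, 0.0, 4.4 → max 7.3
A5 regrets: 4.9, 4.4, 1.9, 1.0, 0.0 → max 4.9
Smallest max regret = 4.9 → A5.

maximin → A4; minimax regret → A5 (disagree)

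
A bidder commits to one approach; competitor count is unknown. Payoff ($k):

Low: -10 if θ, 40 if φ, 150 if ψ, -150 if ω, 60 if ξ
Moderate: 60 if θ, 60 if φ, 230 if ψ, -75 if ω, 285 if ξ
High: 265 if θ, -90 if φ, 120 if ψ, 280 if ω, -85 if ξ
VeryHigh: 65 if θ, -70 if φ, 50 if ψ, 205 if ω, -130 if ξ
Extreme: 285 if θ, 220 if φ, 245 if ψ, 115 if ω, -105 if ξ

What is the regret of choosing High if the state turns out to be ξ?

370

Best payoff under ξ is 285.
Regret = 285 − (-85) = 370.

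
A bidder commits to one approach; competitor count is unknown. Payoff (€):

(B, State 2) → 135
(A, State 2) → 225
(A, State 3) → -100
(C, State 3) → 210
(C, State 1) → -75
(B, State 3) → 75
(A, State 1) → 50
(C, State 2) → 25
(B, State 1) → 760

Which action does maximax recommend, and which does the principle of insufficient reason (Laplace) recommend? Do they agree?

Row maxima: A=225, B=760, C=210
Best best-case = 760 → B.
Row averages: A=175/3, B=970/3, C=160/3
Highest average = 970/3 → B.

maximax → B; laplace → B (agree)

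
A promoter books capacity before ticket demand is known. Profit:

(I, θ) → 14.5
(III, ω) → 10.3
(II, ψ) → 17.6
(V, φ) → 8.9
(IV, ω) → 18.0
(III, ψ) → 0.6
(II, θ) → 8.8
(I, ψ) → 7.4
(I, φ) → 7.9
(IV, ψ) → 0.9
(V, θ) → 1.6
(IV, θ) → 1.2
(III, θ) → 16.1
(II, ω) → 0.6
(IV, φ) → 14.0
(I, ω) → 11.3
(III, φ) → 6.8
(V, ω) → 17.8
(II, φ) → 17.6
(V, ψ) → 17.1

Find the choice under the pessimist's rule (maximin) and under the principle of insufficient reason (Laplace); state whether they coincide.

maximin → I; laplace → V (disagree)

Row minima: I=7.4, II=0.6, III=0.6, IV=0.9, V=1.6
Best worst-case = 7.4 → I.
Row averages: I=10.275, II=11.15, III=8.45, IV=8.525, V=11.35
Highest average = 11.35 → V.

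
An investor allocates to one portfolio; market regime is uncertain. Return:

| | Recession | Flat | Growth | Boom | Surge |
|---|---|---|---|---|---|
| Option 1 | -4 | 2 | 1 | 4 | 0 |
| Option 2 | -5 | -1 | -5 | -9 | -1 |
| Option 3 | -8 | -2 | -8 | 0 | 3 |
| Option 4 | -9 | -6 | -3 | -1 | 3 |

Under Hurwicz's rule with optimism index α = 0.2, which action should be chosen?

Option 1: 0.2·4 + 0.8·(-4) = -2.4
Option 2: 0.2·(-1) + 0.8·(-9) = -7.4
Option 3: 0.2·3 + 0.8·(-8) = -5.8
Option 4: 0.2·3 + 0.8·(-9) = -6.6
Highest Hurwicz score = -2.4 → Option 1.

Option 1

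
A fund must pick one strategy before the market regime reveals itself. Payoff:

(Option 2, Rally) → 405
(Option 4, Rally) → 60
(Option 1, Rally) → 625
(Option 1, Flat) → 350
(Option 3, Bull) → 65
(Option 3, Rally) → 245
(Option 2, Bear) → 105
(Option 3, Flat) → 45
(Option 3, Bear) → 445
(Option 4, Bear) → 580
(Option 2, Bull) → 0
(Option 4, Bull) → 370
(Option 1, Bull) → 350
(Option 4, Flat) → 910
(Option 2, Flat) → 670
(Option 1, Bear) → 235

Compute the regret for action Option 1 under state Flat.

Best payoff under Flat is 910.
Regret = 910 − 350 = 560.

560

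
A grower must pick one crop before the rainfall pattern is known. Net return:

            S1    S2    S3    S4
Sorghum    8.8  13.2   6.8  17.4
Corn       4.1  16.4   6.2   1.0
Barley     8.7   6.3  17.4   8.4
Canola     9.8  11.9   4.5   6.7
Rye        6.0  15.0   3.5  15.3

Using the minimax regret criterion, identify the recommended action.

Barley

Column bests: S1=9.8, S2=16.4, S3=17.4, S4=17.4.
Sorghum regrets: 1.0, 3.2, 10.6, 0.0 → max 10.6
Corn regrets: 5.7, 0.0, 11.2, 16.4 → max 16.4
Barley regrets: 1.1, 10.1, 0.0, 9.0 → max 10.1
Canola regrets: 0.0, 4.5, 12.9, 10.7 → max 12.9
Rye regrets: 3.8, 1.4, 13.9, 2.1 → max 13.9
Smallest max regret = 10.1 → Barley.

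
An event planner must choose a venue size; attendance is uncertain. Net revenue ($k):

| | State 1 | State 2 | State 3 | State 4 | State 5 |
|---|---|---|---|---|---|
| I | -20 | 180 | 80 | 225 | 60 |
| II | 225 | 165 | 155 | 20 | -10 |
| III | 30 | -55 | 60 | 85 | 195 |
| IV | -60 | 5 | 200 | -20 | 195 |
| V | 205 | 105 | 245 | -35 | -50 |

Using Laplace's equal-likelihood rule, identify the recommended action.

Row averages: I=105, II=111, III=63, IV=64, V=94
Highest average = 111 → II.

II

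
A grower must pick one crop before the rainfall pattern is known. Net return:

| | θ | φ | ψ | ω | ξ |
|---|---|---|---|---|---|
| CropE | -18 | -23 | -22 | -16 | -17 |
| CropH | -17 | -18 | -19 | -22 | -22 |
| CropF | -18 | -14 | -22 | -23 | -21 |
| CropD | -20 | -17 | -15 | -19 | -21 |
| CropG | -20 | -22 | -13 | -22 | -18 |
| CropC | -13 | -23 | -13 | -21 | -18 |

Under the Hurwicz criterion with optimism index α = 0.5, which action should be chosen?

CropE: 0.5·(-16) + 0.5·(-23) = -19.5
CropH: 0.5·(-17) + 0.5·(-22) = -19.5
CropF: 0.5·(-14) + 0.5·(-23) = -18.5
CropD: 0.5·(-15) + 0.5·(-21) = -18
CropG: 0.5·(-13) + 0.5·(-22) = -17.5
CropC: 0.5·(-13) + 0.5·(-23) = -18
Highest Hurwicz score = -17.5 → CropG.

CropG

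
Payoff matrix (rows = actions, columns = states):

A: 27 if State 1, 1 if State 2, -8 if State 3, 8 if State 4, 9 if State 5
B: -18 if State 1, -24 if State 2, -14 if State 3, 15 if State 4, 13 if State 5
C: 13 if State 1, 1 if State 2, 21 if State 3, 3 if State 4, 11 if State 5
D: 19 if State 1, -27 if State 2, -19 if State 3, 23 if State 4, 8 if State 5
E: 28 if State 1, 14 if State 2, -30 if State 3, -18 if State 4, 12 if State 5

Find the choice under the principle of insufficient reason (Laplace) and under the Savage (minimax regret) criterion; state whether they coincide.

Row averages: A=7.4, B=-5.6, C=9.8, D=0.8, E=1.2
Highest average = 9.8 → C.
Column bests: State 1=28, State 2=14, State 3=21, State 4=23, State 5=13.
A regrets: 1, 13, 29, 15, 4 → max 29
B regrets: 46, 38, 35, 8, 0 → max 46
C regrets: 15, 13, 0, 20, 2 → max 20
D regrets: 9, 41, 40, 0, 5 → max 41
E regrets: 0, 0, 51, 41, 1 → max 51
Smallest max regret = 20 → C.

laplace → C; minimax regret → C (agree)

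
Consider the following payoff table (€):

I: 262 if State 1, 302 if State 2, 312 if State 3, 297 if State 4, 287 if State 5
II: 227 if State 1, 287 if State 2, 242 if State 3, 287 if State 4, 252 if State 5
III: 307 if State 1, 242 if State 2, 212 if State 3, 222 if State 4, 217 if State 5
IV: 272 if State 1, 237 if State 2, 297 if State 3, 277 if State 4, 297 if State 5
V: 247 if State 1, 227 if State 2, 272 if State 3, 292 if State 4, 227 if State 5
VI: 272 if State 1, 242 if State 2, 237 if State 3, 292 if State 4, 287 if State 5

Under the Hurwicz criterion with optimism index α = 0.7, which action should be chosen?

I

I: 0.7·312 + 0.3·262 = 297
II: 0.7·287 + 0.3·227 = 269
III: 0.7·307 + 0.3·212 = 278.5
IV: 0.7·297 + 0.3·237 = 279
V: 0.7·292 + 0.3·227 = 272.5
VI: 0.7·292 + 0.3·237 = 275.5
Highest Hurwicz score = 297 → I.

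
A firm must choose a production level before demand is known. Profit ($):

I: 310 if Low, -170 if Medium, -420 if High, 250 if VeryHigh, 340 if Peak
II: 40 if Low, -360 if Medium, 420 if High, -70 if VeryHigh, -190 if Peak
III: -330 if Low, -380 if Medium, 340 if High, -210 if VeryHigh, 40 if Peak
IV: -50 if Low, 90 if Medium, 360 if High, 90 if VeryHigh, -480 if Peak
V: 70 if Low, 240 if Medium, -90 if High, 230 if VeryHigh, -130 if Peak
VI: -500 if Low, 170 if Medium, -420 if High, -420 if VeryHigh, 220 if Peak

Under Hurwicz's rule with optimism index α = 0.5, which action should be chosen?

V

I: 0.5·340 + 0.5·(-420) = -40
II: 0.5·420 + 0.5·(-360) = 30
III: 0.5·340 + 0.5·(-380) = -20
IV: 0.5·360 + 0.5·(-480) = -60
V: 0.5·240 + 0.5·(-130) = 55
VI: 0.5·220 + 0.5·(-500) = -140
Highest Hurwicz score = 55 → V.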